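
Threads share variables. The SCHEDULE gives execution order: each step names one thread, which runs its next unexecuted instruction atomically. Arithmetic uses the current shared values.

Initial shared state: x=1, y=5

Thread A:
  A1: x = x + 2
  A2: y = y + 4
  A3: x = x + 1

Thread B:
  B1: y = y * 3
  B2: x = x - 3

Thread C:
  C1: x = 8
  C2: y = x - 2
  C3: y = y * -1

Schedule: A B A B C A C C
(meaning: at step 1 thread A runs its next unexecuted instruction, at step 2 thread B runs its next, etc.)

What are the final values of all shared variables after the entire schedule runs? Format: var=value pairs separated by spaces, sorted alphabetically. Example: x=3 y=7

Step 1: thread A executes A1 (x = x + 2). Shared: x=3 y=5. PCs: A@1 B@0 C@0
Step 2: thread B executes B1 (y = y * 3). Shared: x=3 y=15. PCs: A@1 B@1 C@0
Step 3: thread A executes A2 (y = y + 4). Shared: x=3 y=19. PCs: A@2 B@1 C@0
Step 4: thread B executes B2 (x = x - 3). Shared: x=0 y=19. PCs: A@2 B@2 C@0
Step 5: thread C executes C1 (x = 8). Shared: x=8 y=19. PCs: A@2 B@2 C@1
Step 6: thread A executes A3 (x = x + 1). Shared: x=9 y=19. PCs: A@3 B@2 C@1
Step 7: thread C executes C2 (y = x - 2). Shared: x=9 y=7. PCs: A@3 B@2 C@2
Step 8: thread C executes C3 (y = y * -1). Shared: x=9 y=-7. PCs: A@3 B@2 C@3

Answer: x=9 y=-7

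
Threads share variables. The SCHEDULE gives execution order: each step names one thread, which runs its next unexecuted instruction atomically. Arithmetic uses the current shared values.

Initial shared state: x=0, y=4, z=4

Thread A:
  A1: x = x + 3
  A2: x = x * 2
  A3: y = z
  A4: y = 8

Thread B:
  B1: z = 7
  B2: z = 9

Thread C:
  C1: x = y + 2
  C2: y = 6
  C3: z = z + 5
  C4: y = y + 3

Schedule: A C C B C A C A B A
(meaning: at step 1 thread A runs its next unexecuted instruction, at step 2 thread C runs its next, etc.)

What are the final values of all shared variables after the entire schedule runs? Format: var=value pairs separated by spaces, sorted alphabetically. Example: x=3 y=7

Step 1: thread A executes A1 (x = x + 3). Shared: x=3 y=4 z=4. PCs: A@1 B@0 C@0
Step 2: thread C executes C1 (x = y + 2). Shared: x=6 y=4 z=4. PCs: A@1 B@0 C@1
Step 3: thread C executes C2 (y = 6). Shared: x=6 y=6 z=4. PCs: A@1 B@0 C@2
Step 4: thread B executes B1 (z = 7). Shared: x=6 y=6 z=7. PCs: A@1 B@1 C@2
Step 5: thread C executes C3 (z = z + 5). Shared: x=6 y=6 z=12. PCs: A@1 B@1 C@3
Step 6: thread A executes A2 (x = x * 2). Shared: x=12 y=6 z=12. PCs: A@2 B@1 C@3
Step 7: thread C executes C4 (y = y + 3). Shared: x=12 y=9 z=12. PCs: A@2 B@1 C@4
Step 8: thread A executes A3 (y = z). Shared: x=12 y=12 z=12. PCs: A@3 B@1 C@4
Step 9: thread B executes B2 (z = 9). Shared: x=12 y=12 z=9. PCs: A@3 B@2 C@4
Step 10: thread A executes A4 (y = 8). Shared: x=12 y=8 z=9. PCs: A@4 B@2 C@4

Answer: x=12 y=8 z=9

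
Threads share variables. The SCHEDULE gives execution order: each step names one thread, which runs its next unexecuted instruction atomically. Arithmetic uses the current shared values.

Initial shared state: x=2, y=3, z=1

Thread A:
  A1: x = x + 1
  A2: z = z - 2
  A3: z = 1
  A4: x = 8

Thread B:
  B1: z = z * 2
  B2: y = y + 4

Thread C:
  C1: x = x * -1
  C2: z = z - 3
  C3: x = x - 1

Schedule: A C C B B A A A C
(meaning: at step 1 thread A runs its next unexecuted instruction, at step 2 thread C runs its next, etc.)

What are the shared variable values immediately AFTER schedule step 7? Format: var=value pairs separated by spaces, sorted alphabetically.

Answer: x=-3 y=7 z=1

Derivation:
Step 1: thread A executes A1 (x = x + 1). Shared: x=3 y=3 z=1. PCs: A@1 B@0 C@0
Step 2: thread C executes C1 (x = x * -1). Shared: x=-3 y=3 z=1. PCs: A@1 B@0 C@1
Step 3: thread C executes C2 (z = z - 3). Shared: x=-3 y=3 z=-2. PCs: A@1 B@0 C@2
Step 4: thread B executes B1 (z = z * 2). Shared: x=-3 y=3 z=-4. PCs: A@1 B@1 C@2
Step 5: thread B executes B2 (y = y + 4). Shared: x=-3 y=7 z=-4. PCs: A@1 B@2 C@2
Step 6: thread A executes A2 (z = z - 2). Shared: x=-3 y=7 z=-6. PCs: A@2 B@2 C@2
Step 7: thread A executes A3 (z = 1). Shared: x=-3 y=7 z=1. PCs: A@3 B@2 C@2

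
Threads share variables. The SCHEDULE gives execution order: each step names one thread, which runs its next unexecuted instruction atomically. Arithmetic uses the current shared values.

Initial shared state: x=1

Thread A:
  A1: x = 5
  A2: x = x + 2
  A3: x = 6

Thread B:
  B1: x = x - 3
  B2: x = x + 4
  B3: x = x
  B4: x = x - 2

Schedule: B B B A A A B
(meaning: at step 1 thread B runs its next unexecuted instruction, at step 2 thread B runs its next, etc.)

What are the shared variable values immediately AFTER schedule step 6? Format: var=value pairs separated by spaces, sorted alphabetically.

Answer: x=6

Derivation:
Step 1: thread B executes B1 (x = x - 3). Shared: x=-2. PCs: A@0 B@1
Step 2: thread B executes B2 (x = x + 4). Shared: x=2. PCs: A@0 B@2
Step 3: thread B executes B3 (x = x). Shared: x=2. PCs: A@0 B@3
Step 4: thread A executes A1 (x = 5). Shared: x=5. PCs: A@1 B@3
Step 5: thread A executes A2 (x = x + 2). Shared: x=7. PCs: A@2 B@3
Step 6: thread A executes A3 (x = 6). Shared: x=6. PCs: A@3 B@3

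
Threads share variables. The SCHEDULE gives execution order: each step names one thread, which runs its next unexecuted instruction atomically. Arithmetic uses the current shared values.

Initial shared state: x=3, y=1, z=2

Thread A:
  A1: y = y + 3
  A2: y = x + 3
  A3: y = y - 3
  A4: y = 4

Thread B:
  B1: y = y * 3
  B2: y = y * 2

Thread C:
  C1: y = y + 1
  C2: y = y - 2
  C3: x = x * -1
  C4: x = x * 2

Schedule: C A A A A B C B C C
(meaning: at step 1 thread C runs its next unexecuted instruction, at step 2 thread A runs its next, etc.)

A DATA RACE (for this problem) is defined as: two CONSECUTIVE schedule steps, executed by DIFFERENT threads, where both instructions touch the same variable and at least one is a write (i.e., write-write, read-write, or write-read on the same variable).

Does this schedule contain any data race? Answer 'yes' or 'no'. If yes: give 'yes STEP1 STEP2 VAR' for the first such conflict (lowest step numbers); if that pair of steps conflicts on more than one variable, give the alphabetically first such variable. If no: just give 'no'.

Steps 1,2: C(y = y + 1) vs A(y = y + 3). RACE on y (W-W).
Steps 2,3: same thread (A). No race.
Steps 3,4: same thread (A). No race.
Steps 4,5: same thread (A). No race.
Steps 5,6: A(y = 4) vs B(y = y * 3). RACE on y (W-W).
Steps 6,7: B(y = y * 3) vs C(y = y - 2). RACE on y (W-W).
Steps 7,8: C(y = y - 2) vs B(y = y * 2). RACE on y (W-W).
Steps 8,9: B(r=y,w=y) vs C(r=x,w=x). No conflict.
Steps 9,10: same thread (C). No race.
First conflict at steps 1,2.

Answer: yes 1 2 y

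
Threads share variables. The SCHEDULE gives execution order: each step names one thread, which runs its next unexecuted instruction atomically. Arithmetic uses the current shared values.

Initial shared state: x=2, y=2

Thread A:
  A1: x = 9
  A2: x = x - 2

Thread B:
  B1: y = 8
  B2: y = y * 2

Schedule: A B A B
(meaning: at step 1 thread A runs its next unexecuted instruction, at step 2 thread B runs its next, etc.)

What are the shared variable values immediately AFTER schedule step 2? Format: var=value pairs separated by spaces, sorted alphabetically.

Answer: x=9 y=8

Derivation:
Step 1: thread A executes A1 (x = 9). Shared: x=9 y=2. PCs: A@1 B@0
Step 2: thread B executes B1 (y = 8). Shared: x=9 y=8. PCs: A@1 B@1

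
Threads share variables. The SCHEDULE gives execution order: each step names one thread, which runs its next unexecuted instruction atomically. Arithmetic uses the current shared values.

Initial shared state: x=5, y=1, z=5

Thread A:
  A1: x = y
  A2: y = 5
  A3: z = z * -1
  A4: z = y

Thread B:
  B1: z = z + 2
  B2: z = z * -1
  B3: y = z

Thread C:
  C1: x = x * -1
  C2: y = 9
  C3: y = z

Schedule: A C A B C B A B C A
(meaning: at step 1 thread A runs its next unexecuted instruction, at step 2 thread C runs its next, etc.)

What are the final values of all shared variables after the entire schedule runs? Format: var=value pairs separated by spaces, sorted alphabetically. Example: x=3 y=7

Answer: x=-1 y=7 z=7

Derivation:
Step 1: thread A executes A1 (x = y). Shared: x=1 y=1 z=5. PCs: A@1 B@0 C@0
Step 2: thread C executes C1 (x = x * -1). Shared: x=-1 y=1 z=5. PCs: A@1 B@0 C@1
Step 3: thread A executes A2 (y = 5). Shared: x=-1 y=5 z=5. PCs: A@2 B@0 C@1
Step 4: thread B executes B1 (z = z + 2). Shared: x=-1 y=5 z=7. PCs: A@2 B@1 C@1
Step 5: thread C executes C2 (y = 9). Shared: x=-1 y=9 z=7. PCs: A@2 B@1 C@2
Step 6: thread B executes B2 (z = z * -1). Shared: x=-1 y=9 z=-7. PCs: A@2 B@2 C@2
Step 7: thread A executes A3 (z = z * -1). Shared: x=-1 y=9 z=7. PCs: A@3 B@2 C@2
Step 8: thread B executes B3 (y = z). Shared: x=-1 y=7 z=7. PCs: A@3 B@3 C@2
Step 9: thread C executes C3 (y = z). Shared: x=-1 y=7 z=7. PCs: A@3 B@3 C@3
Step 10: thread A executes A4 (z = y). Shared: x=-1 y=7 z=7. PCs: A@4 B@3 C@3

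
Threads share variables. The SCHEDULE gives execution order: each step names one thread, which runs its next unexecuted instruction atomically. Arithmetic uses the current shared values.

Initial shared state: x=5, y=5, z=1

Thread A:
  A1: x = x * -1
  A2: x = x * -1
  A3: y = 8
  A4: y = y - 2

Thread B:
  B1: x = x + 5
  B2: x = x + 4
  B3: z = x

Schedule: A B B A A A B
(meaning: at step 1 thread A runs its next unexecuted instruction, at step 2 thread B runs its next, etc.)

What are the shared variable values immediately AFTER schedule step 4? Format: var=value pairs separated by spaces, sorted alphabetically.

Step 1: thread A executes A1 (x = x * -1). Shared: x=-5 y=5 z=1. PCs: A@1 B@0
Step 2: thread B executes B1 (x = x + 5). Shared: x=0 y=5 z=1. PCs: A@1 B@1
Step 3: thread B executes B2 (x = x + 4). Shared: x=4 y=5 z=1. PCs: A@1 B@2
Step 4: thread A executes A2 (x = x * -1). Shared: x=-4 y=5 z=1. PCs: A@2 B@2

Answer: x=-4 y=5 z=1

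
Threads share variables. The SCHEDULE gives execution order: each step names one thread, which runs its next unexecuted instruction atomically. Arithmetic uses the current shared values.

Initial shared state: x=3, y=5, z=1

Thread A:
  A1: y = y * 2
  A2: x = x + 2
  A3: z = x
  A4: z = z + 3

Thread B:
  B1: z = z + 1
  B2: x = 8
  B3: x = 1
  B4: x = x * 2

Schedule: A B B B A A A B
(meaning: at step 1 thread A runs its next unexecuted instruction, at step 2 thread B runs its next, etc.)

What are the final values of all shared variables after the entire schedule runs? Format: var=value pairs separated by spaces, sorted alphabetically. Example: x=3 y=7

Answer: x=6 y=10 z=6

Derivation:
Step 1: thread A executes A1 (y = y * 2). Shared: x=3 y=10 z=1. PCs: A@1 B@0
Step 2: thread B executes B1 (z = z + 1). Shared: x=3 y=10 z=2. PCs: A@1 B@1
Step 3: thread B executes B2 (x = 8). Shared: x=8 y=10 z=2. PCs: A@1 B@2
Step 4: thread B executes B3 (x = 1). Shared: x=1 y=10 z=2. PCs: A@1 B@3
Step 5: thread A executes A2 (x = x + 2). Shared: x=3 y=10 z=2. PCs: A@2 B@3
Step 6: thread A executes A3 (z = x). Shared: x=3 y=10 z=3. PCs: A@3 B@3
Step 7: thread A executes A4 (z = z + 3). Shared: x=3 y=10 z=6. PCs: A@4 B@3
Step 8: thread B executes B4 (x = x * 2). Shared: x=6 y=10 z=6. PCs: A@4 B@4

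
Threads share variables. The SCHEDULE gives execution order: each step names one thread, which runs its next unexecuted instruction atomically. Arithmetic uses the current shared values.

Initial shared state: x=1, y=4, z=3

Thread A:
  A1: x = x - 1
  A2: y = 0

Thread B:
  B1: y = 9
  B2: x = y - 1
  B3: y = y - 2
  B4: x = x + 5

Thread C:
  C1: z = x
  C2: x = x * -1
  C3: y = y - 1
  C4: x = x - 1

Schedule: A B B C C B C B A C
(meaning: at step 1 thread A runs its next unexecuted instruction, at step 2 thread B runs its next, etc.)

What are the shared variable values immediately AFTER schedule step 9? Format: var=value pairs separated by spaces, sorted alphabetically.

Step 1: thread A executes A1 (x = x - 1). Shared: x=0 y=4 z=3. PCs: A@1 B@0 C@0
Step 2: thread B executes B1 (y = 9). Shared: x=0 y=9 z=3. PCs: A@1 B@1 C@0
Step 3: thread B executes B2 (x = y - 1). Shared: x=8 y=9 z=3. PCs: A@1 B@2 C@0
Step 4: thread C executes C1 (z = x). Shared: x=8 y=9 z=8. PCs: A@1 B@2 C@1
Step 5: thread C executes C2 (x = x * -1). Shared: x=-8 y=9 z=8. PCs: A@1 B@2 C@2
Step 6: thread B executes B3 (y = y - 2). Shared: x=-8 y=7 z=8. PCs: A@1 B@3 C@2
Step 7: thread C executes C3 (y = y - 1). Shared: x=-8 y=6 z=8. PCs: A@1 B@3 C@3
Step 8: thread B executes B4 (x = x + 5). Shared: x=-3 y=6 z=8. PCs: A@1 B@4 C@3
Step 9: thread A executes A2 (y = 0). Shared: x=-3 y=0 z=8. PCs: A@2 B@4 C@3

Answer: x=-3 y=0 z=8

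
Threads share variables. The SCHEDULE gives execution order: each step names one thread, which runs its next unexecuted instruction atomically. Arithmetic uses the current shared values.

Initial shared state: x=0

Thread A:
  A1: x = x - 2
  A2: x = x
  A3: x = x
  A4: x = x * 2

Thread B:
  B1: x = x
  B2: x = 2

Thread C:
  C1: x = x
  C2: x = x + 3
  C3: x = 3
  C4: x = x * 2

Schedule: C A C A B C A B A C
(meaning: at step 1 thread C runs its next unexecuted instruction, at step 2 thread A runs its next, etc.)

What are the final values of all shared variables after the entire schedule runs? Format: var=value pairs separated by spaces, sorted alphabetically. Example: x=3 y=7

Step 1: thread C executes C1 (x = x). Shared: x=0. PCs: A@0 B@0 C@1
Step 2: thread A executes A1 (x = x - 2). Shared: x=-2. PCs: A@1 B@0 C@1
Step 3: thread C executes C2 (x = x + 3). Shared: x=1. PCs: A@1 B@0 C@2
Step 4: thread A executes A2 (x = x). Shared: x=1. PCs: A@2 B@0 C@2
Step 5: thread B executes B1 (x = x). Shared: x=1. PCs: A@2 B@1 C@2
Step 6: thread C executes C3 (x = 3). Shared: x=3. PCs: A@2 B@1 C@3
Step 7: thread A executes A3 (x = x). Shared: x=3. PCs: A@3 B@1 C@3
Step 8: thread B executes B2 (x = 2). Shared: x=2. PCs: A@3 B@2 C@3
Step 9: thread A executes A4 (x = x * 2). Shared: x=4. PCs: A@4 B@2 C@3
Step 10: thread C executes C4 (x = x * 2). Shared: x=8. PCs: A@4 B@2 C@4

Answer: x=8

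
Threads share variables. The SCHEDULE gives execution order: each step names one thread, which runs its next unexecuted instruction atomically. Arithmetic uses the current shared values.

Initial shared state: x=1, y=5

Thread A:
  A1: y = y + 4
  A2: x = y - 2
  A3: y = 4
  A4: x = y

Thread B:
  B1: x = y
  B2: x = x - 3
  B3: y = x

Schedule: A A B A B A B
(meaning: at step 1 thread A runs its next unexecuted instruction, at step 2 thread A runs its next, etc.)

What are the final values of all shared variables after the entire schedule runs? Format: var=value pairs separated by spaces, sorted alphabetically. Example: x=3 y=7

Answer: x=4 y=4

Derivation:
Step 1: thread A executes A1 (y = y + 4). Shared: x=1 y=9. PCs: A@1 B@0
Step 2: thread A executes A2 (x = y - 2). Shared: x=7 y=9. PCs: A@2 B@0
Step 3: thread B executes B1 (x = y). Shared: x=9 y=9. PCs: A@2 B@1
Step 4: thread A executes A3 (y = 4). Shared: x=9 y=4. PCs: A@3 B@1
Step 5: thread B executes B2 (x = x - 3). Shared: x=6 y=4. PCs: A@3 B@2
Step 6: thread A executes A4 (x = y). Shared: x=4 y=4. PCs: A@4 B@2
Step 7: thread B executes B3 (y = x). Shared: x=4 y=4. PCs: A@4 B@3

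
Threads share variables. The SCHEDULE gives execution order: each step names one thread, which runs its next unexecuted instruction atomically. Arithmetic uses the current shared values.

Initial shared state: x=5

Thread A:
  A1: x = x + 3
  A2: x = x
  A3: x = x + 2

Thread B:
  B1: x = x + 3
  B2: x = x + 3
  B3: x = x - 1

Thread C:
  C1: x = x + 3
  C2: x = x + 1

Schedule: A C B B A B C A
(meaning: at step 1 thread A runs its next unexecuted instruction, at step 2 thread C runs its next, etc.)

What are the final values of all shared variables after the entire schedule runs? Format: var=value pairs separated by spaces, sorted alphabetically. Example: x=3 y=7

Step 1: thread A executes A1 (x = x + 3). Shared: x=8. PCs: A@1 B@0 C@0
Step 2: thread C executes C1 (x = x + 3). Shared: x=11. PCs: A@1 B@0 C@1
Step 3: thread B executes B1 (x = x + 3). Shared: x=14. PCs: A@1 B@1 C@1
Step 4: thread B executes B2 (x = x + 3). Shared: x=17. PCs: A@1 B@2 C@1
Step 5: thread A executes A2 (x = x). Shared: x=17. PCs: A@2 B@2 C@1
Step 6: thread B executes B3 (x = x - 1). Shared: x=16. PCs: A@2 B@3 C@1
Step 7: thread C executes C2 (x = x + 1). Shared: x=17. PCs: A@2 B@3 C@2
Step 8: thread A executes A3 (x = x + 2). Shared: x=19. PCs: A@3 B@3 C@2

Answer: x=19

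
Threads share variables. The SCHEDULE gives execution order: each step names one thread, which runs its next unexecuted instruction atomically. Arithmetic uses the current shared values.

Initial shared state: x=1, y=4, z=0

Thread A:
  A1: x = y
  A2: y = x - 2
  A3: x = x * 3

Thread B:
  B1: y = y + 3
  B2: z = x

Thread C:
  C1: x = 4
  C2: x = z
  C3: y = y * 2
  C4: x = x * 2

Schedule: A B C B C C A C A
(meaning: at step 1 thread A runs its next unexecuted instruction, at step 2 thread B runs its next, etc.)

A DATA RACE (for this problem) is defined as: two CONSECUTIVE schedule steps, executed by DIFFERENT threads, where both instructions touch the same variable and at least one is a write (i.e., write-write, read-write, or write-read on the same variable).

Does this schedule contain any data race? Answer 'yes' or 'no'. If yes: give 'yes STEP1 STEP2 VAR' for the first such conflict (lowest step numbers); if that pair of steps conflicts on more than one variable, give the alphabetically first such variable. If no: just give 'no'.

Answer: yes 1 2 y

Derivation:
Steps 1,2: A(x = y) vs B(y = y + 3). RACE on y (R-W).
Steps 2,3: B(r=y,w=y) vs C(r=-,w=x). No conflict.
Steps 3,4: C(x = 4) vs B(z = x). RACE on x (W-R).
Steps 4,5: B(z = x) vs C(x = z). RACE on x (R-W), z (W-R). Multiple vars; alphabetically first is x.
Steps 5,6: same thread (C). No race.
Steps 6,7: C(y = y * 2) vs A(y = x - 2). RACE on y (W-W).
Steps 7,8: A(y = x - 2) vs C(x = x * 2). RACE on x (R-W).
Steps 8,9: C(x = x * 2) vs A(x = x * 3). RACE on x (W-W).
First conflict at steps 1,2.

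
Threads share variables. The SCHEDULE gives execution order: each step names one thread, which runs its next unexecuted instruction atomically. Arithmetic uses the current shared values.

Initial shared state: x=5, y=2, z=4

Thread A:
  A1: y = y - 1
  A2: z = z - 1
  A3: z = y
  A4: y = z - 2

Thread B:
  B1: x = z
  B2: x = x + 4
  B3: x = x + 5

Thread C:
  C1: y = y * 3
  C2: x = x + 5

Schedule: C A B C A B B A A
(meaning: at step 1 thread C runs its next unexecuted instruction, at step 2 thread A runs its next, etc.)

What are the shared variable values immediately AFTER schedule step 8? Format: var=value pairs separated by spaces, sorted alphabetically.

Step 1: thread C executes C1 (y = y * 3). Shared: x=5 y=6 z=4. PCs: A@0 B@0 C@1
Step 2: thread A executes A1 (y = y - 1). Shared: x=5 y=5 z=4. PCs: A@1 B@0 C@1
Step 3: thread B executes B1 (x = z). Shared: x=4 y=5 z=4. PCs: A@1 B@1 C@1
Step 4: thread C executes C2 (x = x + 5). Shared: x=9 y=5 z=4. PCs: A@1 B@1 C@2
Step 5: thread A executes A2 (z = z - 1). Shared: x=9 y=5 z=3. PCs: A@2 B@1 C@2
Step 6: thread B executes B2 (x = x + 4). Shared: x=13 y=5 z=3. PCs: A@2 B@2 C@2
Step 7: thread B executes B3 (x = x + 5). Shared: x=18 y=5 z=3. PCs: A@2 B@3 C@2
Step 8: thread A executes A3 (z = y). Shared: x=18 y=5 z=5. PCs: A@3 B@3 C@2

Answer: x=18 y=5 z=5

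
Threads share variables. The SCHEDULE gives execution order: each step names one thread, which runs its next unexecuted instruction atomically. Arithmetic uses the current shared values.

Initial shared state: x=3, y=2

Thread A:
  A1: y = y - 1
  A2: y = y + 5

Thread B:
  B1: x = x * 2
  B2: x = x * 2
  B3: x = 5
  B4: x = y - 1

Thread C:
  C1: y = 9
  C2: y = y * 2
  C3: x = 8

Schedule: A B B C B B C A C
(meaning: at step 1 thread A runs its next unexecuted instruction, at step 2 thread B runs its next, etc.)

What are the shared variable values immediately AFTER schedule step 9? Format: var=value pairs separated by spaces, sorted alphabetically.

Answer: x=8 y=23

Derivation:
Step 1: thread A executes A1 (y = y - 1). Shared: x=3 y=1. PCs: A@1 B@0 C@0
Step 2: thread B executes B1 (x = x * 2). Shared: x=6 y=1. PCs: A@1 B@1 C@0
Step 3: thread B executes B2 (x = x * 2). Shared: x=12 y=1. PCs: A@1 B@2 C@0
Step 4: thread C executes C1 (y = 9). Shared: x=12 y=9. PCs: A@1 B@2 C@1
Step 5: thread B executes B3 (x = 5). Shared: x=5 y=9. PCs: A@1 B@3 C@1
Step 6: thread B executes B4 (x = y - 1). Shared: x=8 y=9. PCs: A@1 B@4 C@1
Step 7: thread C executes C2 (y = y * 2). Shared: x=8 y=18. PCs: A@1 B@4 C@2
Step 8: thread A executes A2 (y = y + 5). Shared: x=8 y=23. PCs: A@2 B@4 C@2
Step 9: thread C executes C3 (x = 8). Shared: x=8 y=23. PCs: A@2 B@4 C@3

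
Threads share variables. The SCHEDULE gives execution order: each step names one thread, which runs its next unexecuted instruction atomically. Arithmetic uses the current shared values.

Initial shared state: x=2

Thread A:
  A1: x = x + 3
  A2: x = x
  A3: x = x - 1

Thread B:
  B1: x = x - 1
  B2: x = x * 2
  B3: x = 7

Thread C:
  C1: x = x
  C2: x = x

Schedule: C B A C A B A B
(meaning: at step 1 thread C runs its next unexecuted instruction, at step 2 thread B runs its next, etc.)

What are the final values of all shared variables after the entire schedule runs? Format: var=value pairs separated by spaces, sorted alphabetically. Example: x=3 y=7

Step 1: thread C executes C1 (x = x). Shared: x=2. PCs: A@0 B@0 C@1
Step 2: thread B executes B1 (x = x - 1). Shared: x=1. PCs: A@0 B@1 C@1
Step 3: thread A executes A1 (x = x + 3). Shared: x=4. PCs: A@1 B@1 C@1
Step 4: thread C executes C2 (x = x). Shared: x=4. PCs: A@1 B@1 C@2
Step 5: thread A executes A2 (x = x). Shared: x=4. PCs: A@2 B@1 C@2
Step 6: thread B executes B2 (x = x * 2). Shared: x=8. PCs: A@2 B@2 C@2
Step 7: thread A executes A3 (x = x - 1). Shared: x=7. PCs: A@3 B@2 C@2
Step 8: thread B executes B3 (x = 7). Shared: x=7. PCs: A@3 B@3 C@2

Answer: x=7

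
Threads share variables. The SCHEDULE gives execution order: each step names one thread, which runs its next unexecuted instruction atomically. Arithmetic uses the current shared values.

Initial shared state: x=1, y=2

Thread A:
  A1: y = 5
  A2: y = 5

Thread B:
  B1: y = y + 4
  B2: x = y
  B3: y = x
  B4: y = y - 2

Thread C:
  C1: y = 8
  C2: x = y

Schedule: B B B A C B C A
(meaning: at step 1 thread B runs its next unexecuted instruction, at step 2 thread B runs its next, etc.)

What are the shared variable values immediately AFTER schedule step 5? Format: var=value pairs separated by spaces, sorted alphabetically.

Step 1: thread B executes B1 (y = y + 4). Shared: x=1 y=6. PCs: A@0 B@1 C@0
Step 2: thread B executes B2 (x = y). Shared: x=6 y=6. PCs: A@0 B@2 C@0
Step 3: thread B executes B3 (y = x). Shared: x=6 y=6. PCs: A@0 B@3 C@0
Step 4: thread A executes A1 (y = 5). Shared: x=6 y=5. PCs: A@1 B@3 C@0
Step 5: thread C executes C1 (y = 8). Shared: x=6 y=8. PCs: A@1 B@3 C@1

Answer: x=6 y=8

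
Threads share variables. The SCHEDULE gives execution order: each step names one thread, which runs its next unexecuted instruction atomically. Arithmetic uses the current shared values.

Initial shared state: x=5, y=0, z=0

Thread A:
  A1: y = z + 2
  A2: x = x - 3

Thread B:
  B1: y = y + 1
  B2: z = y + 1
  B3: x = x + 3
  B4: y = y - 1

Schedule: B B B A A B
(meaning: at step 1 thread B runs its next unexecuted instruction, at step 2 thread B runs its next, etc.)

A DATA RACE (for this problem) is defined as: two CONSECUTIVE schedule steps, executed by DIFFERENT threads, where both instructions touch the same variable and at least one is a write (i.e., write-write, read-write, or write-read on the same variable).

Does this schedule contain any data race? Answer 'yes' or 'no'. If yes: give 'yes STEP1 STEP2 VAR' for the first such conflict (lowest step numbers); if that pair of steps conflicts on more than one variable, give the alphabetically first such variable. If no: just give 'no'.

Answer: no

Derivation:
Steps 1,2: same thread (B). No race.
Steps 2,3: same thread (B). No race.
Steps 3,4: B(r=x,w=x) vs A(r=z,w=y). No conflict.
Steps 4,5: same thread (A). No race.
Steps 5,6: A(r=x,w=x) vs B(r=y,w=y). No conflict.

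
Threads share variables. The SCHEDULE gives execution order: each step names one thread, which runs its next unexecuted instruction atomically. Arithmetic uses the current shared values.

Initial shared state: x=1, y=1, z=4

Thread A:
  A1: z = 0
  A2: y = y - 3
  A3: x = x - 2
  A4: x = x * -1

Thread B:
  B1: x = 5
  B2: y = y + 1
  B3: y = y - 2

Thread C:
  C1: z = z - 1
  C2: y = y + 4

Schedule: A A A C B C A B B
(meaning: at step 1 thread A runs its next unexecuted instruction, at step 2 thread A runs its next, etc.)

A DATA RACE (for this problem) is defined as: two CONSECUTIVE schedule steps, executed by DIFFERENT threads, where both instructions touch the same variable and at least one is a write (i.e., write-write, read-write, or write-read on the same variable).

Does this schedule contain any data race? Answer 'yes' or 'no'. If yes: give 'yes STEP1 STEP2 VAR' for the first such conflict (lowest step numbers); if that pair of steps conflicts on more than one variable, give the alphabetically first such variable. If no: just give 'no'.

Answer: no

Derivation:
Steps 1,2: same thread (A). No race.
Steps 2,3: same thread (A). No race.
Steps 3,4: A(r=x,w=x) vs C(r=z,w=z). No conflict.
Steps 4,5: C(r=z,w=z) vs B(r=-,w=x). No conflict.
Steps 5,6: B(r=-,w=x) vs C(r=y,w=y). No conflict.
Steps 6,7: C(r=y,w=y) vs A(r=x,w=x). No conflict.
Steps 7,8: A(r=x,w=x) vs B(r=y,w=y). No conflict.
Steps 8,9: same thread (B). No race.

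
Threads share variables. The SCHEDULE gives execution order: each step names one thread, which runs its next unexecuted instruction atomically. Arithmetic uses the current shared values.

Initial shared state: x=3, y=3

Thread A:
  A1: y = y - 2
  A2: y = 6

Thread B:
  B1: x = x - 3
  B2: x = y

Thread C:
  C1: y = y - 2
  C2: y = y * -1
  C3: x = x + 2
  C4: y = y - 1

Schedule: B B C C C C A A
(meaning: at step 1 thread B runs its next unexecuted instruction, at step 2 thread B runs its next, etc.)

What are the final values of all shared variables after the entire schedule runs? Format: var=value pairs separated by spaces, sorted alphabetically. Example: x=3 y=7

Answer: x=5 y=6

Derivation:
Step 1: thread B executes B1 (x = x - 3). Shared: x=0 y=3. PCs: A@0 B@1 C@0
Step 2: thread B executes B2 (x = y). Shared: x=3 y=3. PCs: A@0 B@2 C@0
Step 3: thread C executes C1 (y = y - 2). Shared: x=3 y=1. PCs: A@0 B@2 C@1
Step 4: thread C executes C2 (y = y * -1). Shared: x=3 y=-1. PCs: A@0 B@2 C@2
Step 5: thread C executes C3 (x = x + 2). Shared: x=5 y=-1. PCs: A@0 B@2 C@3
Step 6: thread C executes C4 (y = y - 1). Shared: x=5 y=-2. PCs: A@0 B@2 C@4
Step 7: thread A executes A1 (y = y - 2). Shared: x=5 y=-4. PCs: A@1 B@2 C@4
Step 8: thread A executes A2 (y = 6). Shared: x=5 y=6. PCs: A@2 B@2 C@4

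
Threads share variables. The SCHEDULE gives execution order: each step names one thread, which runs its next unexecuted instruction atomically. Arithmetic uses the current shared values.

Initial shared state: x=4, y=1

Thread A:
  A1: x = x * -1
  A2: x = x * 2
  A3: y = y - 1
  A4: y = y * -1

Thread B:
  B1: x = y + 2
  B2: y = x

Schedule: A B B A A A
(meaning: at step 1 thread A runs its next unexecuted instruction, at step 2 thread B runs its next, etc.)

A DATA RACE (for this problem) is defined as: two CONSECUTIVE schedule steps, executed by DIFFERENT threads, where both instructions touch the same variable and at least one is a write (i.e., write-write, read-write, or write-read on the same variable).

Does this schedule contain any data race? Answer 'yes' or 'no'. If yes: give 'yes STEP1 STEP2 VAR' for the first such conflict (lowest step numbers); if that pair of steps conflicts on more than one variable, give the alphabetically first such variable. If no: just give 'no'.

Answer: yes 1 2 x

Derivation:
Steps 1,2: A(x = x * -1) vs B(x = y + 2). RACE on x (W-W).
Steps 2,3: same thread (B). No race.
Steps 3,4: B(y = x) vs A(x = x * 2). RACE on x (R-W).
Steps 4,5: same thread (A). No race.
Steps 5,6: same thread (A). No race.
First conflict at steps 1,2.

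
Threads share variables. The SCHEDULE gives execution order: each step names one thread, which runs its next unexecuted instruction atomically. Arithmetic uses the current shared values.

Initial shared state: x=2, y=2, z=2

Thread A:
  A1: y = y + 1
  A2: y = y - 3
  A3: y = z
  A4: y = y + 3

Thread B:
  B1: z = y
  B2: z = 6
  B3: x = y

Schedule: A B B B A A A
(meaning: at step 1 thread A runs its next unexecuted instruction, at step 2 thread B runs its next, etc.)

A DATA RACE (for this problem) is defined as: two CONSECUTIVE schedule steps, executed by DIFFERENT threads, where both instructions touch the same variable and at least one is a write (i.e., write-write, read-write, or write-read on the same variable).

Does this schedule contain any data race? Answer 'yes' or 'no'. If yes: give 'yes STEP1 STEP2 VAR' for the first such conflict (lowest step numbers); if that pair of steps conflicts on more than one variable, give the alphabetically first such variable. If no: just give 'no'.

Answer: yes 1 2 y

Derivation:
Steps 1,2: A(y = y + 1) vs B(z = y). RACE on y (W-R).
Steps 2,3: same thread (B). No race.
Steps 3,4: same thread (B). No race.
Steps 4,5: B(x = y) vs A(y = y - 3). RACE on y (R-W).
Steps 5,6: same thread (A). No race.
Steps 6,7: same thread (A). No race.
First conflict at steps 1,2.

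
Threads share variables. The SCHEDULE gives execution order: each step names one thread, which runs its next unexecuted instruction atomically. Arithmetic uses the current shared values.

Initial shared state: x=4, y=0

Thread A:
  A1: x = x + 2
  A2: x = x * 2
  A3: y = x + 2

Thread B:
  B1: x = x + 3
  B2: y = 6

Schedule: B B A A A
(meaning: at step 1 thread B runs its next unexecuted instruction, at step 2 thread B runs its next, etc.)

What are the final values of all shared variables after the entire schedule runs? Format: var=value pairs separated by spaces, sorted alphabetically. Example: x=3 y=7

Step 1: thread B executes B1 (x = x + 3). Shared: x=7 y=0. PCs: A@0 B@1
Step 2: thread B executes B2 (y = 6). Shared: x=7 y=6. PCs: A@0 B@2
Step 3: thread A executes A1 (x = x + 2). Shared: x=9 y=6. PCs: A@1 B@2
Step 4: thread A executes A2 (x = x * 2). Shared: x=18 y=6. PCs: A@2 B@2
Step 5: thread A executes A3 (y = x + 2). Shared: x=18 y=20. PCs: A@3 B@2

Answer: x=18 y=20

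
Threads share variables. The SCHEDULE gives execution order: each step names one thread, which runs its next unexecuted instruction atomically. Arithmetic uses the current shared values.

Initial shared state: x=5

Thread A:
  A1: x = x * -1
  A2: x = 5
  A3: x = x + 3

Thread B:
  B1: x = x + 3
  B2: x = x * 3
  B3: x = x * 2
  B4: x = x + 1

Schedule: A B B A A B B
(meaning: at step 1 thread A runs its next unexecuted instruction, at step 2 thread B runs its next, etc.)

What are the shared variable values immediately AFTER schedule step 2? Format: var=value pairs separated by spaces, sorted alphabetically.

Answer: x=-2

Derivation:
Step 1: thread A executes A1 (x = x * -1). Shared: x=-5. PCs: A@1 B@0
Step 2: thread B executes B1 (x = x + 3). Shared: x=-2. PCs: A@1 B@1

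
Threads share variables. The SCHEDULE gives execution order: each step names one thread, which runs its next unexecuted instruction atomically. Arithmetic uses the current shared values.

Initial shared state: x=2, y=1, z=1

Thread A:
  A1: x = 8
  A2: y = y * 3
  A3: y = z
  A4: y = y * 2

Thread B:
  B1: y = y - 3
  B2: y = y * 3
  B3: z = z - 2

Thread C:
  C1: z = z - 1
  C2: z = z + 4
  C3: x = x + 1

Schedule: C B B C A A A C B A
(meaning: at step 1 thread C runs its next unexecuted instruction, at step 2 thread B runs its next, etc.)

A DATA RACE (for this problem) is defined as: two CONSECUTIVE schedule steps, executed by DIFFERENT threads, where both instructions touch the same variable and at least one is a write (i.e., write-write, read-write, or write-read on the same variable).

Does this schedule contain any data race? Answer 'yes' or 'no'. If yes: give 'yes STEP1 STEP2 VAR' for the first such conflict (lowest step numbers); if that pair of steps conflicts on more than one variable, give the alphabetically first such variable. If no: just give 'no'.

Steps 1,2: C(r=z,w=z) vs B(r=y,w=y). No conflict.
Steps 2,3: same thread (B). No race.
Steps 3,4: B(r=y,w=y) vs C(r=z,w=z). No conflict.
Steps 4,5: C(r=z,w=z) vs A(r=-,w=x). No conflict.
Steps 5,6: same thread (A). No race.
Steps 6,7: same thread (A). No race.
Steps 7,8: A(r=z,w=y) vs C(r=x,w=x). No conflict.
Steps 8,9: C(r=x,w=x) vs B(r=z,w=z). No conflict.
Steps 9,10: B(r=z,w=z) vs A(r=y,w=y). No conflict.

Answer: no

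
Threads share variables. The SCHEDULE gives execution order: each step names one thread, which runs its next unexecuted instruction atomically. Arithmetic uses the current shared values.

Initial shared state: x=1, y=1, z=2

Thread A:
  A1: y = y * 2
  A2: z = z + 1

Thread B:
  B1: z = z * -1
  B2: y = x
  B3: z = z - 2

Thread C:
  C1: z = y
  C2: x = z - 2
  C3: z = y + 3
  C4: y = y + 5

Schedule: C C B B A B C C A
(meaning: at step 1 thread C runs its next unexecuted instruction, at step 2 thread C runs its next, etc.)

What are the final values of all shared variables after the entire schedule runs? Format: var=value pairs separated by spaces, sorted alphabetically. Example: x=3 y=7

Answer: x=-1 y=3 z=2

Derivation:
Step 1: thread C executes C1 (z = y). Shared: x=1 y=1 z=1. PCs: A@0 B@0 C@1
Step 2: thread C executes C2 (x = z - 2). Shared: x=-1 y=1 z=1. PCs: A@0 B@0 C@2
Step 3: thread B executes B1 (z = z * -1). Shared: x=-1 y=1 z=-1. PCs: A@0 B@1 C@2
Step 4: thread B executes B2 (y = x). Shared: x=-1 y=-1 z=-1. PCs: A@0 B@2 C@2
Step 5: thread A executes A1 (y = y * 2). Shared: x=-1 y=-2 z=-1. PCs: A@1 B@2 C@2
Step 6: thread B executes B3 (z = z - 2). Shared: x=-1 y=-2 z=-3. PCs: A@1 B@3 C@2
Step 7: thread C executes C3 (z = y + 3). Shared: x=-1 y=-2 z=1. PCs: A@1 B@3 C@3
Step 8: thread C executes C4 (y = y + 5). Shared: x=-1 y=3 z=1. PCs: A@1 B@3 C@4
Step 9: thread A executes A2 (z = z + 1). Shared: x=-1 y=3 z=2. PCs: A@2 B@3 C@4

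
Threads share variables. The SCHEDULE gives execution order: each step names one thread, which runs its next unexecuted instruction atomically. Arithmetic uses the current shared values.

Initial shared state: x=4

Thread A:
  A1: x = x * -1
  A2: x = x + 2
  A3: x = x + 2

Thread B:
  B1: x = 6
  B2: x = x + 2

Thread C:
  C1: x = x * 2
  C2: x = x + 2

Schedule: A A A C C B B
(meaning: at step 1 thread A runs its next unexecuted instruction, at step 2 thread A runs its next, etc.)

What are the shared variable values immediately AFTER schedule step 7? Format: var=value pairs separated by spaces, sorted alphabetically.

Step 1: thread A executes A1 (x = x * -1). Shared: x=-4. PCs: A@1 B@0 C@0
Step 2: thread A executes A2 (x = x + 2). Shared: x=-2. PCs: A@2 B@0 C@0
Step 3: thread A executes A3 (x = x + 2). Shared: x=0. PCs: A@3 B@0 C@0
Step 4: thread C executes C1 (x = x * 2). Shared: x=0. PCs: A@3 B@0 C@1
Step 5: thread C executes C2 (x = x + 2). Shared: x=2. PCs: A@3 B@0 C@2
Step 6: thread B executes B1 (x = 6). Shared: x=6. PCs: A@3 B@1 C@2
Step 7: thread B executes B2 (x = x + 2). Shared: x=8. PCs: A@3 B@2 C@2

Answer: x=8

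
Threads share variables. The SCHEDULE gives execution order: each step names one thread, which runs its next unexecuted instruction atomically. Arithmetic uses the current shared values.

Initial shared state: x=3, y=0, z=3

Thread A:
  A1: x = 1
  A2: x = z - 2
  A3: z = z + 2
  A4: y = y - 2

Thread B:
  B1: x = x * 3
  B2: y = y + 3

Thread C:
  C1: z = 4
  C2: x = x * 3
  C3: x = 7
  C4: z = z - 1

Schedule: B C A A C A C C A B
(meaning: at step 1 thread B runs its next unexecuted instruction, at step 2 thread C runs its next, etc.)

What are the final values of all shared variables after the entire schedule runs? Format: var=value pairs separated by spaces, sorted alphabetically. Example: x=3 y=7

Answer: x=7 y=1 z=5

Derivation:
Step 1: thread B executes B1 (x = x * 3). Shared: x=9 y=0 z=3. PCs: A@0 B@1 C@0
Step 2: thread C executes C1 (z = 4). Shared: x=9 y=0 z=4. PCs: A@0 B@1 C@1
Step 3: thread A executes A1 (x = 1). Shared: x=1 y=0 z=4. PCs: A@1 B@1 C@1
Step 4: thread A executes A2 (x = z - 2). Shared: x=2 y=0 z=4. PCs: A@2 B@1 C@1
Step 5: thread C executes C2 (x = x * 3). Shared: x=6 y=0 z=4. PCs: A@2 B@1 C@2
Step 6: thread A executes A3 (z = z + 2). Shared: x=6 y=0 z=6. PCs: A@3 B@1 C@2
Step 7: thread C executes C3 (x = 7). Shared: x=7 y=0 z=6. PCs: A@3 B@1 C@3
Step 8: thread C executes C4 (z = z - 1). Shared: x=7 y=0 z=5. PCs: A@3 B@1 C@4
Step 9: thread A executes A4 (y = y - 2). Shared: x=7 y=-2 z=5. PCs: A@4 B@1 C@4
Step 10: thread B executes B2 (y = y + 3). Shared: x=7 y=1 z=5. PCs: A@4 B@2 C@4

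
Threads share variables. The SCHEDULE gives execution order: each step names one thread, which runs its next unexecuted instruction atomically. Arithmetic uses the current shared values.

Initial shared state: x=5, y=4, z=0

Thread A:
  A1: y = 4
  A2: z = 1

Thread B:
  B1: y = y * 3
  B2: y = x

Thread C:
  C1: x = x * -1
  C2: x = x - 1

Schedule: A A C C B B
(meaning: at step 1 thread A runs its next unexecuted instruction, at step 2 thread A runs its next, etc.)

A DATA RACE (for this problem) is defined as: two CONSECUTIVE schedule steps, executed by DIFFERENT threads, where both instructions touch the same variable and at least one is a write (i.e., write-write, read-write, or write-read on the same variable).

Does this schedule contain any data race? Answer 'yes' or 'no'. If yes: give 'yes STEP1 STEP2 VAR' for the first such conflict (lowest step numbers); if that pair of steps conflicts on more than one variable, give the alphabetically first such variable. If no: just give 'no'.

Steps 1,2: same thread (A). No race.
Steps 2,3: A(r=-,w=z) vs C(r=x,w=x). No conflict.
Steps 3,4: same thread (C). No race.
Steps 4,5: C(r=x,w=x) vs B(r=y,w=y). No conflict.
Steps 5,6: same thread (B). No race.

Answer: no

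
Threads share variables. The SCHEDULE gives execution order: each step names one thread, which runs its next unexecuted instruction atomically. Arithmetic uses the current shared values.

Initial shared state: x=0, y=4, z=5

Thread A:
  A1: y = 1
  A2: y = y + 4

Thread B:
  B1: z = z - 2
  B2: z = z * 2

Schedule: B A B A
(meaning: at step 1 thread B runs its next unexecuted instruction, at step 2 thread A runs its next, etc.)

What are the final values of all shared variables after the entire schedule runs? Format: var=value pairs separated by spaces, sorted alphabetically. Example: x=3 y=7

Step 1: thread B executes B1 (z = z - 2). Shared: x=0 y=4 z=3. PCs: A@0 B@1
Step 2: thread A executes A1 (y = 1). Shared: x=0 y=1 z=3. PCs: A@1 B@1
Step 3: thread B executes B2 (z = z * 2). Shared: x=0 y=1 z=6. PCs: A@1 B@2
Step 4: thread A executes A2 (y = y + 4). Shared: x=0 y=5 z=6. PCs: A@2 B@2

Answer: x=0 y=5 z=6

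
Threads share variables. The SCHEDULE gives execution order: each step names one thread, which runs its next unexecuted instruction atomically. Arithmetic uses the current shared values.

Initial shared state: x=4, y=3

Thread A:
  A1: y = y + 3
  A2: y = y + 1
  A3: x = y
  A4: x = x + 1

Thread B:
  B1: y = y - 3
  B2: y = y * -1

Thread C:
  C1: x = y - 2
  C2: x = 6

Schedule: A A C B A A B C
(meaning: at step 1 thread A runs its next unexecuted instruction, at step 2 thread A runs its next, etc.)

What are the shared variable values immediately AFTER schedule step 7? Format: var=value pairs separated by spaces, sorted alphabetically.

Answer: x=5 y=-4

Derivation:
Step 1: thread A executes A1 (y = y + 3). Shared: x=4 y=6. PCs: A@1 B@0 C@0
Step 2: thread A executes A2 (y = y + 1). Shared: x=4 y=7. PCs: A@2 B@0 C@0
Step 3: thread C executes C1 (x = y - 2). Shared: x=5 y=7. PCs: A@2 B@0 C@1
Step 4: thread B executes B1 (y = y - 3). Shared: x=5 y=4. PCs: A@2 B@1 C@1
Step 5: thread A executes A3 (x = y). Shared: x=4 y=4. PCs: A@3 B@1 C@1
Step 6: thread A executes A4 (x = x + 1). Shared: x=5 y=4. PCs: A@4 B@1 C@1
Step 7: thread B executes B2 (y = y * -1). Shared: x=5 y=-4. PCs: A@4 B@2 C@1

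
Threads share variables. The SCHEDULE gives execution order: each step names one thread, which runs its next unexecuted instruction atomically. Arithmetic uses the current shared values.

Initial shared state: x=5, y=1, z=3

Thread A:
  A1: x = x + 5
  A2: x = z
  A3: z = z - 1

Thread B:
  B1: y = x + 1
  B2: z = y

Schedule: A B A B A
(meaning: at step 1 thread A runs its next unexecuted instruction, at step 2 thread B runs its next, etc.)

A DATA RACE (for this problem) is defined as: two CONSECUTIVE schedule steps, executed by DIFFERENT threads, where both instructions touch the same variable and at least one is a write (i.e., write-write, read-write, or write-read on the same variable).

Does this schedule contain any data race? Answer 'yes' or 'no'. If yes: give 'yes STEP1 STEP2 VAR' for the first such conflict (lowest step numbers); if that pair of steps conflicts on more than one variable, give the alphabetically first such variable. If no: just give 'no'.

Steps 1,2: A(x = x + 5) vs B(y = x + 1). RACE on x (W-R).
Steps 2,3: B(y = x + 1) vs A(x = z). RACE on x (R-W).
Steps 3,4: A(x = z) vs B(z = y). RACE on z (R-W).
Steps 4,5: B(z = y) vs A(z = z - 1). RACE on z (W-W).
First conflict at steps 1,2.

Answer: yes 1 2 x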